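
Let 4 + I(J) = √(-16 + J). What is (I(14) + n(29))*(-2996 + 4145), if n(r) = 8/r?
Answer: -124092/29 + 1149*I*√2 ≈ -4279.0 + 1624.9*I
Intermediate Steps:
I(J) = -4 + √(-16 + J)
(I(14) + n(29))*(-2996 + 4145) = ((-4 + √(-16 + 14)) + 8/29)*(-2996 + 4145) = ((-4 + √(-2)) + 8*(1/29))*1149 = ((-4 + I*√2) + 8/29)*1149 = (-108/29 + I*√2)*1149 = -124092/29 + 1149*I*√2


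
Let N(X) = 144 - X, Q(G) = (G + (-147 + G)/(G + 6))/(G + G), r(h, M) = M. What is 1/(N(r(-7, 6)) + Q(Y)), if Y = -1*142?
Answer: 2272/314655 ≈ 0.0072206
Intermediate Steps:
Y = -142
Q(G) = (G + (-147 + G)/(6 + G))/(2*G) (Q(G) = (G + (-147 + G)/(6 + G))/((2*G)) = (G + (-147 + G)/(6 + G))*(1/(2*G)) = (G + (-147 + G)/(6 + G))/(2*G))
1/(N(r(-7, 6)) + Q(Y)) = 1/((144 - 1*6) + (1/2)*(-147 + (-142)**2 + 7*(-142))/(-142*(6 - 142))) = 1/((144 - 6) + (1/2)*(-1/142)*(-147 + 20164 - 994)/(-136)) = 1/(138 + (1/2)*(-1/142)*(-1/136)*19023) = 1/(138 + 1119/2272) = 1/(314655/2272) = 2272/314655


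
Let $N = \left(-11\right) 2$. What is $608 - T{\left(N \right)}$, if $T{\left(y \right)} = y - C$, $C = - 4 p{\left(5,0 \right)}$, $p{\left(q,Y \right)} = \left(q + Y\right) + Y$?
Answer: $610$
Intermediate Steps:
$p{\left(q,Y \right)} = q + 2 Y$ ($p{\left(q,Y \right)} = \left(Y + q\right) + Y = q + 2 Y$)
$N = -22$
$C = -20$ ($C = - 4 \left(5 + 2 \cdot 0\right) = - 4 \left(5 + 0\right) = \left(-4\right) 5 = -20$)
$T{\left(y \right)} = 20 + y$ ($T{\left(y \right)} = y - -20 = y + 20 = 20 + y$)
$608 - T{\left(N \right)} = 608 - \left(20 - 22\right) = 608 - -2 = 608 + 2 = 610$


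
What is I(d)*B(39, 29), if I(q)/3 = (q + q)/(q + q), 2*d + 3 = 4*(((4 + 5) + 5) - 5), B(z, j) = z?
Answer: 117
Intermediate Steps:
d = 33/2 (d = -3/2 + (4*(((4 + 5) + 5) - 5))/2 = -3/2 + (4*((9 + 5) - 5))/2 = -3/2 + (4*(14 - 5))/2 = -3/2 + (4*9)/2 = -3/2 + (½)*36 = -3/2 + 18 = 33/2 ≈ 16.500)
I(q) = 3 (I(q) = 3*((q + q)/(q + q)) = 3*((2*q)/((2*q))) = 3*((2*q)*(1/(2*q))) = 3*1 = 3)
I(d)*B(39, 29) = 3*39 = 117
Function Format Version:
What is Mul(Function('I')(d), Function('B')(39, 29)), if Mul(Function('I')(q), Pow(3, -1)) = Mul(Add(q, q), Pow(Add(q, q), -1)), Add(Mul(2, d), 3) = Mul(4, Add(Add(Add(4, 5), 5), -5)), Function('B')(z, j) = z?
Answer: 117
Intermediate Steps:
d = Rational(33, 2) (d = Add(Rational(-3, 2), Mul(Rational(1, 2), Mul(4, Add(Add(Add(4, 5), 5), -5)))) = Add(Rational(-3, 2), Mul(Rational(1, 2), Mul(4, Add(Add(9, 5), -5)))) = Add(Rational(-3, 2), Mul(Rational(1, 2), Mul(4, Add(14, -5)))) = Add(Rational(-3, 2), Mul(Rational(1, 2), Mul(4, 9))) = Add(Rational(-3, 2), Mul(Rational(1, 2), 36)) = Add(Rational(-3, 2), 18) = Rational(33, 2) ≈ 16.500)
Function('I')(q) = 3 (Function('I')(q) = Mul(3, Mul(Add(q, q), Pow(Add(q, q), -1))) = Mul(3, Mul(Mul(2, q), Pow(Mul(2, q), -1))) = Mul(3, Mul(Mul(2, q), Mul(Rational(1, 2), Pow(q, -1)))) = Mul(3, 1) = 3)
Mul(Function('I')(d), Function('B')(39, 29)) = Mul(3, 39) = 117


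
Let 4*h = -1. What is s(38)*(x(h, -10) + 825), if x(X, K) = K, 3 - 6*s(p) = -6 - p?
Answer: 38305/6 ≈ 6384.2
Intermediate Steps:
h = -¼ (h = (¼)*(-1) = -¼ ≈ -0.25000)
s(p) = 3/2 + p/6 (s(p) = ½ - (-6 - p)/6 = ½ + (1 + p/6) = 3/2 + p/6)
s(38)*(x(h, -10) + 825) = (3/2 + (⅙)*38)*(-10 + 825) = (3/2 + 19/3)*815 = (47/6)*815 = 38305/6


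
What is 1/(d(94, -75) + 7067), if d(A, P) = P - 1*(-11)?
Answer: 1/7003 ≈ 0.00014280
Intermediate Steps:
d(A, P) = 11 + P (d(A, P) = P + 11 = 11 + P)
1/(d(94, -75) + 7067) = 1/((11 - 75) + 7067) = 1/(-64 + 7067) = 1/7003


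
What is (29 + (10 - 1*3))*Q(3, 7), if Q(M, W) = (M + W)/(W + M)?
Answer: 36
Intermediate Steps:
Q(M, W) = 1 (Q(M, W) = (M + W)/(M + W) = 1)
(29 + (10 - 1*3))*Q(3, 7) = (29 + (10 - 1*3))*1 = (29 + (10 - 3))*1 = (29 + 7)*1 = 36*1 = 36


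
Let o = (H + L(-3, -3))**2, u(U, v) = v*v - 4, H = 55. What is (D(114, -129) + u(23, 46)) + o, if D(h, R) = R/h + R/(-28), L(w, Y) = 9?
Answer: 3304505/532 ≈ 6211.5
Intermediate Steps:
D(h, R) = -R/28 + R/h (D(h, R) = R/h + R*(-1/28) = R/h - R/28 = -R/28 + R/h)
u(U, v) = -4 + v**2 (u(U, v) = v**2 - 4 = -4 + v**2)
o = 4096 (o = (55 + 9)**2 = 64**2 = 4096)
(D(114, -129) + u(23, 46)) + o = ((-1/28*(-129) - 129/114) + (-4 + 46**2)) + 4096 = ((129/28 - 129*1/114) + (-4 + 2116)) + 4096 = ((129/28 - 43/38) + 2112) + 4096 = (1849/532 + 2112) + 4096 = 1125433/532 + 4096 = 3304505/532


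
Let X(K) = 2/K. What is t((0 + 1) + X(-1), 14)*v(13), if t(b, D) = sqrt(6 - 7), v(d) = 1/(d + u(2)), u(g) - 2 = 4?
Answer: I/19 ≈ 0.052632*I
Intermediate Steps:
u(g) = 6 (u(g) = 2 + 4 = 6)
v(d) = 1/(6 + d) (v(d) = 1/(d + 6) = 1/(6 + d))
t(b, D) = I (t(b, D) = sqrt(-1) = I)
t((0 + 1) + X(-1), 14)*v(13) = I/(6 + 13) = I/19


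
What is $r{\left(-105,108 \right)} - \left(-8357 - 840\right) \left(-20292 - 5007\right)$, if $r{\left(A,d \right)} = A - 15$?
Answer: $-232675023$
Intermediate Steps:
$r{\left(A,d \right)} = -15 + A$ ($r{\left(A,d \right)} = A - 15 = -15 + A$)
$r{\left(-105,108 \right)} - \left(-8357 - 840\right) \left(-20292 - 5007\right) = \left(-15 - 105\right) - \left(-8357 - 840\right) \left(-20292 - 5007\right) = -120 - \left(-9197\right) \left(-25299\right) = -120 - 232674903 = -232675023$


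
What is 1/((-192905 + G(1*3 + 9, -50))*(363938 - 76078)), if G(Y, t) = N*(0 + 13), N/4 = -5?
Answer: -1/55604476900 ≈ -1.7984e-11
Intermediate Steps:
N = -20 (N = 4*(-5) = -20)
G(Y, t) = -260 (G(Y, t) = -20*(0 + 13) = -20*13 = -260)
1/((-192905 + G(1*3 + 9, -50))*(363938 - 76078)) = 1/((-192905 - 260)*(363938 - 76078)) = 1/(-193165*287860) = 1/(-55604476900) = -1/55604476900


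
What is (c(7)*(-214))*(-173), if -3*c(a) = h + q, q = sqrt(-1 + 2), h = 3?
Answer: -148088/3 ≈ -49363.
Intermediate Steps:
q = 1 (q = sqrt(1) = 1)
c(a) = -4/3 (c(a) = -(3 + 1)/3 = -1/3*4 = -4/3)
(c(7)*(-214))*(-173) = -4/3*(-214)*(-173) = (856/3)*(-173) = -148088/3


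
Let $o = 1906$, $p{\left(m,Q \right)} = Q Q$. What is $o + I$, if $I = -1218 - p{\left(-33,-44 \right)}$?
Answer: $-1248$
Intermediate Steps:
$p{\left(m,Q \right)} = Q^{2}$
$I = -3154$ ($I = -1218 - \left(-44\right)^{2} = -1218 - 1936 = -3154$)
$o + I = 1906 - 3154 = -1248$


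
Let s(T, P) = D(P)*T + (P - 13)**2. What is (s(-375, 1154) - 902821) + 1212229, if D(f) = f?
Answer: 1178539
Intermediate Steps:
s(T, P) = (-13 + P)**2 + P*T (s(T, P) = P*T + (P - 13)**2 = P*T + (-13 + P)**2 = (-13 + P)**2 + P*T)
(s(-375, 1154) - 902821) + 1212229 = (((-13 + 1154)**2 + 1154*(-375)) - 902821) + 1212229 = ((1141**2 - 432750) - 902821) + 1212229 = ((1301881 - 432750) - 902821) + 1212229 = (869131 - 902821) + 1212229 = -33690 + 1212229 = 1178539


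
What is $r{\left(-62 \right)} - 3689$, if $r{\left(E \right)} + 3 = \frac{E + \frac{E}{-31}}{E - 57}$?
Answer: $- \frac{439288}{119} \approx -3691.5$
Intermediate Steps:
$r{\left(E \right)} = -3 + \frac{30 E}{31 \left(-57 + E\right)}$ ($r{\left(E \right)} = -3 + \frac{E + \frac{E}{-31}}{E - 57} = -3 + \frac{E + E \left(- \frac{1}{31}\right)}{-57 + E} = -3 + \frac{E - \frac{E}{31}}{-57 + E} = -3 + \frac{\frac{30}{31} E}{-57 + E} = -3 + \frac{30 E}{31 \left(-57 + E\right)}$)
$r{\left(-62 \right)} - 3689 = \frac{9 \left(589 - -434\right)}{31 \left(-57 - 62\right)} - 3689 = \frac{9 \left(589 + 434\right)}{31 \left(-119\right)} - 3689 = \frac{9}{31} \left(- \frac{1}{119}\right) 1023 - 3689 = - \frac{297}{119} - 3689 = - \frac{439288}{119}$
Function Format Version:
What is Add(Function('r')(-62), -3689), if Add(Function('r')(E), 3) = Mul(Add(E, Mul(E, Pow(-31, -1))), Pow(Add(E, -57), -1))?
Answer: Rational(-439288, 119) ≈ -3691.5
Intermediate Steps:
Function('r')(E) = Add(-3, Mul(Rational(30, 31), E, Pow(Add(-57, E), -1))) (Function('r')(E) = Add(-3, Mul(Add(E, Mul(E, Pow(-31, -1))), Pow(Add(E, -57), -1))) = Add(-3, Mul(Add(E, Mul(E, Rational(-1, 31))), Pow(Add(-57, E), -1))) = Add(-3, Mul(Add(E, Mul(Rational(-1, 31), E)), Pow(Add(-57, E), -1))) = Add(-3, Mul(Mul(Rational(30, 31), E), Pow(Add(-57, E), -1))) = Add(-3, Mul(Rational(30, 31), E, Pow(Add(-57, E), -1))))
Add(Function('r')(-62), -3689) = Add(Mul(Rational(9, 31), Pow(Add(-57, -62), -1), Add(589, Mul(-7, -62))), -3689) = Add(Mul(Rational(9, 31), Pow(-119, -1), Add(589, 434)), -3689) = Add(Mul(Rational(9, 31), Rational(-1, 119), 1023), -3689) = Add(Rational(-297, 119), -3689) = Rational(-439288, 119)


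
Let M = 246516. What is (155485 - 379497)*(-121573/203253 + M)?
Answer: -11224120134339700/203253 ≈ -5.5222e+10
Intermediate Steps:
(155485 - 379497)*(-121573/203253 + M) = (155485 - 379497)*(-121573/203253 + 246516) = -224012*(-121573*1/203253 + 246516) = -224012*(-121573/203253 + 246516) = -224012*50104994975/203253 = -11224120134339700/203253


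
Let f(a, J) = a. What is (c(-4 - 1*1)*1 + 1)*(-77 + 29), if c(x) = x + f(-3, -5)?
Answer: 336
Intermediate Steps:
c(x) = -3 + x (c(x) = x - 3 = -3 + x)
(c(-4 - 1*1)*1 + 1)*(-77 + 29) = ((-3 + (-4 - 1*1))*1 + 1)*(-77 + 29) = ((-3 + (-4 - 1))*1 + 1)*(-48) = ((-3 - 5)*1 + 1)*(-48) = (-8*1 + 1)*(-48) = (-8 + 1)*(-48) = -7*(-48) = 336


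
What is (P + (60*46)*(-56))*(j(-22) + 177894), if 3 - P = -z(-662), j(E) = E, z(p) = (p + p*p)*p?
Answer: -51553324966352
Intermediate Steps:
z(p) = p*(p + p**2) (z(p) = (p + p**2)*p = p*(p + p**2))
P = -289679281 (P = 3 - (-1)*(-662)**2*(1 - 662) = 3 - (-1)*438244*(-661) = 3 - (-1)*(-289679284) = 3 - 1*289679284 = 3 - 289679284 = -289679281)
(P + (60*46)*(-56))*(j(-22) + 177894) = (-289679281 + (60*46)*(-56))*(-22 + 177894) = (-289679281 + 2760*(-56))*177872 = (-289679281 - 154560)*177872 = -289833841*177872 = -51553324966352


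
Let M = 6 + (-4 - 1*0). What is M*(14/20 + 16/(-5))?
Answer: -5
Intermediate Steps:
M = 2 (M = 6 + (-4 + 0) = 6 - 4 = 2)
M*(14/20 + 16/(-5)) = 2*(14/20 + 16/(-5)) = 2*(14*(1/20) + 16*(-⅕)) = 2*(7/10 - 16/5) = 2*(-5/2) = -5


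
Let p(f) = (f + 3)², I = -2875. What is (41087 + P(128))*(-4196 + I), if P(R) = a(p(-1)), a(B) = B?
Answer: -290554461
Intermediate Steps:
p(f) = (3 + f)²
P(R) = 4 (P(R) = (3 - 1)² = 2² = 4)
(41087 + P(128))*(-4196 + I) = (41087 + 4)*(-4196 - 2875) = 41091*(-7071) = -290554461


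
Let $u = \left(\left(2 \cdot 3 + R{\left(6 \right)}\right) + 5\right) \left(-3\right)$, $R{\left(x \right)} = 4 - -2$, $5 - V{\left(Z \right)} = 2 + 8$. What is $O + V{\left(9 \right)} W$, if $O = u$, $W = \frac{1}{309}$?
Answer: $- \frac{15764}{309} \approx -51.016$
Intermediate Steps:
$V{\left(Z \right)} = -5$ ($V{\left(Z \right)} = 5 - \left(2 + 8\right) = 5 - 10 = -5$)
$R{\left(x \right)} = 6$ ($R{\left(x \right)} = 4 + 2 = 6$)
$W = \frac{1}{309} \approx 0.0032362$
$u = -51$ ($u = \left(\left(2 \cdot 3 + 6\right) + 5\right) \left(-3\right) = \left(\left(6 + 6\right) + 5\right) \left(-3\right) = \left(12 + 5\right) \left(-3\right) = 17 \left(-3\right) = -51$)
$O = -51$
$O + V{\left(9 \right)} W = -51 - \frac{5}{309} = - \frac{15764}{309}$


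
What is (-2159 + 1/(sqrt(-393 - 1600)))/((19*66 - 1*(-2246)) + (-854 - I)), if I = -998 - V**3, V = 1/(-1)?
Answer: -2159/3643 - I*sqrt(1993)/7260499 ≈ -0.59264 - 6.1488e-6*I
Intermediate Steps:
V = -1
I = -997 (I = -998 - 1*(-1)**3 = -998 - 1*(-1) = -998 + 1 = -997)
(-2159 + 1/(sqrt(-393 - 1600)))/((19*66 - 1*(-2246)) + (-854 - I)) = (-2159 + 1/(sqrt(-393 - 1600)))/((19*66 - 1*(-2246)) + (-854 - 1*(-997))) = (-2159 + 1/(sqrt(-1993)))/((1254 + 2246) + (-854 + 997)) = (-2159 + 1/(I*sqrt(1993)))/(3500 + 143) = (-2159 - I*sqrt(1993)/1993)/3643 = (-2159 - I*sqrt(1993)/1993)*(1/3643) = -2159/3643 - I*sqrt(1993)/7260499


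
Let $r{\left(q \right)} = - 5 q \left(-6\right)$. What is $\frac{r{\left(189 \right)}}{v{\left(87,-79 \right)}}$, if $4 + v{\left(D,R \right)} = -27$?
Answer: $- \frac{5670}{31} \approx -182.9$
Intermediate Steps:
$v{\left(D,R \right)} = -31$ ($v{\left(D,R \right)} = -4 - 27 = -31$)
$r{\left(q \right)} = 30 q$
$\frac{r{\left(189 \right)}}{v{\left(87,-79 \right)}} = \frac{30 \cdot 189}{-31} = 5670 \left(- \frac{1}{31}\right) = - \frac{5670}{31}$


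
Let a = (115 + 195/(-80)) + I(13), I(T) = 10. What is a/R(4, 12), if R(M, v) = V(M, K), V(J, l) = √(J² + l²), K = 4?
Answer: 1961*√2/128 ≈ 21.666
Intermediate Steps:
R(M, v) = √(16 + M²) (R(M, v) = √(M² + 4²) = √(M² + 16) = √(16 + M²))
a = 1961/16 (a = (115 + 195/(-80)) + 10 = (115 + 195*(-1/80)) + 10 = (115 - 39/16) + 10 = 1801/16 + 10 = 1961/16 ≈ 122.56)
a/R(4, 12) = 1961/(16*(√(16 + 4²))) = 1961/(16*(√(16 + 16))) = 1961/(16*(√32)) = 1961/(16*((4*√2))) = 1961*(√2/8)/16 = 1961*√2/128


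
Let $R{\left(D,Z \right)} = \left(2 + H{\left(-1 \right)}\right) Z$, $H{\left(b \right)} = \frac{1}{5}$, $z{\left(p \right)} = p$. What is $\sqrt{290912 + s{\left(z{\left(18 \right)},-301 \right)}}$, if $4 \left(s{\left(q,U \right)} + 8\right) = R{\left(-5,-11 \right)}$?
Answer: $\frac{\sqrt{29089795}}{10} \approx 539.35$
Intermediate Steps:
$H{\left(b \right)} = \frac{1}{5}$
$R{\left(D,Z \right)} = \frac{11 Z}{5}$ ($R{\left(D,Z \right)} = \left(2 + \frac{1}{5}\right) Z = \frac{11 Z}{5}$)
$s{\left(q,U \right)} = - \frac{281}{20}$ ($s{\left(q,U \right)} = -8 + \frac{\frac{11}{5} \left(-11\right)}{4} = -8 + \frac{1}{4} \left(- \frac{121}{5}\right) = -8 - \frac{121}{20} = - \frac{281}{20}$)
$\sqrt{290912 + s{\left(z{\left(18 \right)},-301 \right)}} = \sqrt{290912 - \frac{281}{20}} = \sqrt{\frac{5817959}{20}} = \frac{\sqrt{29089795}}{10}$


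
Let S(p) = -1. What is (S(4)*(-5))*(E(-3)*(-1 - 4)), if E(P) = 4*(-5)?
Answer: 500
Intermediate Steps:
E(P) = -20
(S(4)*(-5))*(E(-3)*(-1 - 4)) = (-1*(-5))*(-20*(-1 - 4)) = 5*(-20*(-5)) = 5*100 = 500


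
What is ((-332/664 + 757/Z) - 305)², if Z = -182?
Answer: 794056041/8281 ≈ 95889.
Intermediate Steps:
((-332/664 + 757/Z) - 305)² = ((-332/664 + 757/(-182)) - 305)² = ((-332*1/664 + 757*(-1/182)) - 305)² = ((-½ - 757/182) - 305)² = (-424/91 - 305)² = (-28179/91)² = 794056041/8281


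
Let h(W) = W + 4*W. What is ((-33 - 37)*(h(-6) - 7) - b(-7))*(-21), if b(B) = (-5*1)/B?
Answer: -54375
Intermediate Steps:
h(W) = 5*W
b(B) = -5/B
((-33 - 37)*(h(-6) - 7) - b(-7))*(-21) = ((-33 - 37)*(5*(-6) - 7) - (-5)/(-7))*(-21) = (-70*(-30 - 7) - (-5)*(-1)/7)*(-21) = (-70*(-37) - 1*5/7)*(-21) = (2590 - 5/7)*(-21) = (18125/7)*(-21) = -54375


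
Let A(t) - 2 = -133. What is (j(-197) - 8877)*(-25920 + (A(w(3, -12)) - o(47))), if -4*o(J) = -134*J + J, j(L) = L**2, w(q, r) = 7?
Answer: -826534765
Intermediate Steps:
A(t) = -131 (A(t) = 2 - 133 = -131)
o(J) = 133*J/4 (o(J) = -(-134*J + J)/4 = -(-133)*J/4 = 133*J/4)
(j(-197) - 8877)*(-25920 + (A(w(3, -12)) - o(47))) = ((-197)**2 - 8877)*(-25920 + (-131 - 133*47/4)) = (38809 - 8877)*(-25920 + (-131 - 1*6251/4)) = 29932*(-25920 + (-131 - 6251/4)) = 29932*(-25920 - 6775/4) = 29932*(-110455/4) = -826534765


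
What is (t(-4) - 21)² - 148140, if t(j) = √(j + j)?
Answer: -147707 - 84*I*√2 ≈ -1.4771e+5 - 118.79*I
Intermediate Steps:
t(j) = √2*√j (t(j) = √(2*j) = √2*√j)
(t(-4) - 21)² - 148140 = (√2*√(-4) - 21)² - 148140 = (√2*(2*I) - 21)² - 148140 = (2*I*√2 - 21)² - 148140 = (-21 + 2*I*√2)² - 148140 = -148140 + (-21 + 2*I*√2)²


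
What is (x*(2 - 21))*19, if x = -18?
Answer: 6498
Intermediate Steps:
(x*(2 - 21))*19 = -18*(2 - 21)*19 = -18*(-19)*19 = 342*19 = 6498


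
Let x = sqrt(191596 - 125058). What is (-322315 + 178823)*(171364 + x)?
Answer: -24589363088 - 143492*sqrt(66538) ≈ -2.4626e+10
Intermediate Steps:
x = sqrt(66538) ≈ 257.95
(-322315 + 178823)*(171364 + x) = (-322315 + 178823)*(171364 + sqrt(66538)) = -143492*(171364 + sqrt(66538)) = -24589363088 - 143492*sqrt(66538)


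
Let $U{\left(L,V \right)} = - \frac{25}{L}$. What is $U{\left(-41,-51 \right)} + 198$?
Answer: $\frac{8143}{41} \approx 198.61$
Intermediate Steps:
$U{\left(-41,-51 \right)} + 198 = - \frac{25}{-41} + 198 = \left(-25\right) \left(- \frac{1}{41}\right) + 198 = \frac{25}{41} + 198 = \frac{8143}{41}$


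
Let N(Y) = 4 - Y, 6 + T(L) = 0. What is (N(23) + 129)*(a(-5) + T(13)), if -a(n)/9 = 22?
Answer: -22440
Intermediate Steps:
T(L) = -6 (T(L) = -6 + 0 = -6)
a(n) = -198 (a(n) = -9*22 = -198)
(N(23) + 129)*(a(-5) + T(13)) = ((4 - 1*23) + 129)*(-198 - 6) = ((4 - 23) + 129)*(-204) = (-19 + 129)*(-204) = 110*(-204) = -22440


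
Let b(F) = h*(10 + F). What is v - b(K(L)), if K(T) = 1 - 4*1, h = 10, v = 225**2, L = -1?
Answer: 50555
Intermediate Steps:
v = 50625
K(T) = -3 (K(T) = 1 - 4 = -3)
b(F) = 100 + 10*F (b(F) = 10*(10 + F) = 100 + 10*F)
v - b(K(L)) = 50625 - (100 + 10*(-3)) = 50625 - (100 - 30) = 50625 - 1*70 = 50625 - 70 = 50555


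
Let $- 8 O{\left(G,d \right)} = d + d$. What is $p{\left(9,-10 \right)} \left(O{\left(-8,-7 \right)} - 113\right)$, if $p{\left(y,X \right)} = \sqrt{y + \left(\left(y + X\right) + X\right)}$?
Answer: $- \frac{445 i \sqrt{2}}{4} \approx - 157.33 i$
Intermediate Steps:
$O{\left(G,d \right)} = - \frac{d}{4}$ ($O{\left(G,d \right)} = - \frac{d + d}{8} = - \frac{2 d}{8} = - \frac{d}{4}$)
$p{\left(y,X \right)} = \sqrt{2 X + 2 y}$ ($p{\left(y,X \right)} = \sqrt{y + \left(\left(X + y\right) + X\right)} = \sqrt{y + \left(y + 2 X\right)} = \sqrt{2 X + 2 y}$)
$p{\left(9,-10 \right)} \left(O{\left(-8,-7 \right)} - 113\right) = \sqrt{2 \left(-10\right) + 2 \cdot 9} \left(\left(- \frac{1}{4}\right) \left(-7\right) - 113\right) = \sqrt{-20 + 18} \left(\frac{7}{4} - 113\right) = \sqrt{-2} \left(- \frac{445}{4}\right) = i \sqrt{2} \left(- \frac{445}{4}\right) = - \frac{445 i \sqrt{2}}{4}$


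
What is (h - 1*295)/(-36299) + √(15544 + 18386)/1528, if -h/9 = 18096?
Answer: 163159/36299 + 3*√3770/1528 ≈ 4.6154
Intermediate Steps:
h = -162864 (h = -9*18096 = -162864)
(h - 1*295)/(-36299) + √(15544 + 18386)/1528 = (-162864 - 1*295)/(-36299) + √(15544 + 18386)/1528 = (-162864 - 295)*(-1/36299) + √33930*(1/1528) = -163159*(-1/36299) + (3*√3770)*(1/1528) = 163159/36299 + 3*√3770/1528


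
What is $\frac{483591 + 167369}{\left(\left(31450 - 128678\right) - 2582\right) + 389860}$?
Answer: $\frac{65096}{29005} \approx 2.2443$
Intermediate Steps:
$\frac{483591 + 167369}{\left(\left(31450 - 128678\right) - 2582\right) + 389860} = \frac{650960}{\left(-97228 - 2582\right) + 389860} = \frac{650960}{-99810 + 389860} = \frac{650960}{290050} = 650960 \cdot \frac{1}{290050} = \frac{65096}{29005}$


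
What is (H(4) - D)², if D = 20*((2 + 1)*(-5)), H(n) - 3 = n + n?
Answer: 96721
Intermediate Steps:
H(n) = 3 + 2*n (H(n) = 3 + (n + n) = 3 + 2*n)
D = -300 (D = 20*(3*(-5)) = 20*(-15) = -300)
(H(4) - D)² = ((3 + 2*4) - 1*(-300))² = ((3 + 8) + 300)² = (11 + 300)² = 311² = 96721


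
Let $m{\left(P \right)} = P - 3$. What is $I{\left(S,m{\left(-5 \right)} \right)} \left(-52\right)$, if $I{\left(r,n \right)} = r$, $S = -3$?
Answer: $156$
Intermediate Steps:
$m{\left(P \right)} = -3 + P$
$I{\left(S,m{\left(-5 \right)} \right)} \left(-52\right) = \left(-3\right) \left(-52\right) = 156$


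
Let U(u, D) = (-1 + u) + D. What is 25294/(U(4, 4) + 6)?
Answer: 25294/13 ≈ 1945.7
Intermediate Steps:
U(u, D) = -1 + D + u
25294/(U(4, 4) + 6) = 25294/((-1 + 4 + 4) + 6) = 25294/(7 + 6) = 25294/13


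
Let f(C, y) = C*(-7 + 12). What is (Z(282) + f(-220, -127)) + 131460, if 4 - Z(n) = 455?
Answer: 129909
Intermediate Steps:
f(C, y) = 5*C (f(C, y) = C*5 = 5*C)
Z(n) = -451 (Z(n) = 4 - 1*455 = 4 - 455 = -451)
(Z(282) + f(-220, -127)) + 131460 = (-451 + 5*(-220)) + 131460 = (-451 - 1100) + 131460 = -1551 + 131460 = 129909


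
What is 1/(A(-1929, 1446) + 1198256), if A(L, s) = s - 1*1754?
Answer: 1/1197948 ≈ 8.3476e-7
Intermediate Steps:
A(L, s) = -1754 + s (A(L, s) = s - 1754 = -1754 + s)
1/(A(-1929, 1446) + 1198256) = 1/((-1754 + 1446) + 1198256) = 1/(-308 + 1198256) = 1/1197948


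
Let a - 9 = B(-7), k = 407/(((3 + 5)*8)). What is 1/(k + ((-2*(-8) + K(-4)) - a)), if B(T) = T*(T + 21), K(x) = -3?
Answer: 64/6935 ≈ 0.0092286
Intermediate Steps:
B(T) = T*(21 + T)
k = 407/64 (k = 407/((8*8)) = 407/64 ≈ 6.3594)
a = -89 (a = 9 - 7*(21 - 7) = 9 - 7*14 = 9 - 98 = -89)
1/(k + ((-2*(-8) + K(-4)) - a)) = 1/(407/64 + ((-2*(-8) - 3) - 1*(-89))) = 1/(407/64 + ((16 - 3) + 89)) = 1/(407/64 + (13 + 89)) = 1/(407/64 + 102) = 1/(6935/64) = 64/6935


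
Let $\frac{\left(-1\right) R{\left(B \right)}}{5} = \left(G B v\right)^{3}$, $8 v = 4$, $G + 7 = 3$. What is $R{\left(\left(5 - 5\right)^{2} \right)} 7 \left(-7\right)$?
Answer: $0$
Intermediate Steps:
$G = -4$ ($G = -7 + 3 = -4$)
$v = \frac{1}{2}$ ($v = \frac{1}{8} \cdot 4 = \frac{1}{2} \approx 0.5$)
$R{\left(B \right)} = 40 B^{3}$ ($R{\left(B \right)} = - 5 \left(- 4 B \frac{1}{2}\right)^{3} = - 5 \left(- 2 B\right)^{3} = - 5 \left(- 8 B^{3}\right) = 40 B^{3}$)
$R{\left(\left(5 - 5\right)^{2} \right)} 7 \left(-7\right) = 40 \left(\left(5 - 5\right)^{2}\right)^{3} \cdot 7 \left(-7\right) = 40 \left(0^{2}\right)^{3} \cdot 7 \left(-7\right) = 40 \cdot 0^{3} \cdot 7 \left(-7\right) = 40 \cdot 0 \cdot 7 \left(-7\right) = 0 \cdot 7 \left(-7\right) = 0 \left(-7\right) = 0$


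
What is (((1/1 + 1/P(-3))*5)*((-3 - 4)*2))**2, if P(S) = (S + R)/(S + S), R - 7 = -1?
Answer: 4900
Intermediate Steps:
R = 6 (R = 7 - 1 = 6)
P(S) = (6 + S)/(2*S) (P(S) = (S + 6)/(S + S) = (6 + S)/((2*S)) = (6 + S)*(1/(2*S)) = (6 + S)/(2*S))
(((1/1 + 1/P(-3))*5)*((-3 - 4)*2))**2 = (((1/1 + 1/((1/2)*(6 - 3)/(-3)))*5)*((-3 - 4)*2))**2 = (((1*1 + 1/((1/2)*(-1/3)*3))*5)*(-7*2))**2 = (((1 + 1/(-1/2))*5)*(-14))**2 = (((1 + 1*(-2))*5)*(-14))**2 = (((1 - 2)*5)*(-14))**2 = (-1*5*(-14))**2 = (-5*(-14))**2 = 70**2 = 4900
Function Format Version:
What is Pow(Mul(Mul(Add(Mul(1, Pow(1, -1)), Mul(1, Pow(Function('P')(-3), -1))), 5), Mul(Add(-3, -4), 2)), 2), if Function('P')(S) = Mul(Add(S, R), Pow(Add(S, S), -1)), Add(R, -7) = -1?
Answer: 4900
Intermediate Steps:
R = 6 (R = Add(7, -1) = 6)
Function('P')(S) = Mul(Rational(1, 2), Pow(S, -1), Add(6, S)) (Function('P')(S) = Mul(Add(S, 6), Pow(Add(S, S), -1)) = Mul(Add(6, S), Pow(Mul(2, S), -1)) = Mul(Add(6, S), Mul(Rational(1, 2), Pow(S, -1))) = Mul(Rational(1, 2), Pow(S, -1), Add(6, S)))
Pow(Mul(Mul(Add(Mul(1, Pow(1, -1)), Mul(1, Pow(Function('P')(-3), -1))), 5), Mul(Add(-3, -4), 2)), 2) = Pow(Mul(Mul(Add(Mul(1, Pow(1, -1)), Mul(1, Pow(Mul(Rational(1, 2), Pow(-3, -1), Add(6, -3)), -1))), 5), Mul(Add(-3, -4), 2)), 2) = Pow(Mul(Mul(Add(Mul(1, 1), Mul(1, Pow(Mul(Rational(1, 2), Rational(-1, 3), 3), -1))), 5), Mul(-7, 2)), 2) = Pow(Mul(Mul(Add(1, Mul(1, Pow(Rational(-1, 2), -1))), 5), -14), 2) = Pow(Mul(Mul(Add(1, Mul(1, -2)), 5), -14), 2) = Pow(Mul(Mul(Add(1, -2), 5), -14), 2) = Pow(Mul(Mul(-1, 5), -14), 2) = Pow(Mul(-5, -14), 2) = Pow(70, 2) = 4900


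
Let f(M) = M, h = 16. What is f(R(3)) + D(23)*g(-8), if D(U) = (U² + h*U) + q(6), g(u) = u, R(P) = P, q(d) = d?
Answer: -7221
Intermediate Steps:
D(U) = 6 + U² + 16*U (D(U) = (U² + 16*U) + 6 = 6 + U² + 16*U)
f(R(3)) + D(23)*g(-8) = 3 + (6 + 23² + 16*23)*(-8) = 3 + (6 + 529 + 368)*(-8) = 3 + 903*(-8) = 3 - 7224 = -7221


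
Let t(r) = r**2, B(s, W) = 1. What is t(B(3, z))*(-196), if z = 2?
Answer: -196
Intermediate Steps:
t(B(3, z))*(-196) = 1**2*(-196) = 1*(-196) = -196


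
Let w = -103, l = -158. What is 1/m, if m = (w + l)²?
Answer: 1/68121 ≈ 1.4680e-5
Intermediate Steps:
m = 68121 (m = (-103 - 158)² = (-261)² = 68121)
1/m = 1/68121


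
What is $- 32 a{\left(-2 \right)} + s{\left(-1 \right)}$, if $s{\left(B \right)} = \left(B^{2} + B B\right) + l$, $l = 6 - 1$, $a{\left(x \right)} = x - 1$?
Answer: $103$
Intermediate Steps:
$a{\left(x \right)} = -1 + x$
$l = 5$
$s{\left(B \right)} = 5 + 2 B^{2}$ ($s{\left(B \right)} = \left(B^{2} + B B\right) + 5 = \left(B^{2} + B^{2}\right) + 5 = 2 B^{2} + 5 = 5 + 2 B^{2}$)
$- 32 a{\left(-2 \right)} + s{\left(-1 \right)} = - 32 \left(-1 - 2\right) + \left(5 + 2 \left(-1\right)^{2}\right) = \left(-32\right) \left(-3\right) + \left(5 + 2 \cdot 1\right) = 96 + \left(5 + 2\right) = 96 + 7 = 103$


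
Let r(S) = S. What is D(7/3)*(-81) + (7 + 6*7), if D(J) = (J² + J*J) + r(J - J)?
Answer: -833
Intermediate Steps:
D(J) = 2*J² (D(J) = (J² + J*J) + (J - J) = (J² + J²) + 0 = 2*J² + 0 = 2*J²)
D(7/3)*(-81) + (7 + 6*7) = (2*(7/3)²)*(-81) + (7 + 6*7) = (2*(7*(⅓))²)*(-81) + (7 + 42) = (2*(7/3)²)*(-81) + 49 = (2*(49/9))*(-81) + 49 = (98/9)*(-81) + 49 = -882 + 49 = -833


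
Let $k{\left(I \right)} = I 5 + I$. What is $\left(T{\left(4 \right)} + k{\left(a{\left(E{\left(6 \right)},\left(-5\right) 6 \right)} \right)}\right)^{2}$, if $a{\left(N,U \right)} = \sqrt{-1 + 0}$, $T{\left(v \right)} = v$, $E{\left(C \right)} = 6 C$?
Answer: $-20 + 48 i \approx -20.0 + 48.0 i$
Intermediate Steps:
$a{\left(N,U \right)} = i$ ($a{\left(N,U \right)} = \sqrt{-1} = i$)
$k{\left(I \right)} = 6 I$ ($k{\left(I \right)} = 5 I + I = 6 I$)
$\left(T{\left(4 \right)} + k{\left(a{\left(E{\left(6 \right)},\left(-5\right) 6 \right)} \right)}\right)^{2} = \left(4 + 6 i\right)^{2}$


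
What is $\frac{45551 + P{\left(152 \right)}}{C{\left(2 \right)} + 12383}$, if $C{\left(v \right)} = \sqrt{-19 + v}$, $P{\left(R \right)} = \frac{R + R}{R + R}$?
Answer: $\frac{94011736}{25556451} - \frac{7592 i \sqrt{17}}{25556451} \approx 3.6786 - 0.0012248 i$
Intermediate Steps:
$P{\left(R \right)} = 1$ ($P{\left(R \right)} = \frac{2 R}{2 R} = 2 R \frac{1}{2 R} = 1$)
$\frac{45551 + P{\left(152 \right)}}{C{\left(2 \right)} + 12383} = \frac{45551 + 1}{\sqrt{-19 + 2} + 12383} = \frac{45552}{\sqrt{-17} + 12383} = \frac{45552}{i \sqrt{17} + 12383} = \frac{45552}{12383 + i \sqrt{17}}$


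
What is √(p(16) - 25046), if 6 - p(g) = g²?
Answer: 4*I*√1581 ≈ 159.05*I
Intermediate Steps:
p(g) = 6 - g²
√(p(16) - 25046) = √((6 - 1*16²) - 25046) = √((6 - 1*256) - 25046) = √((6 - 256) - 25046) = √(-250 - 25046) = √(-25296) = 4*I*√1581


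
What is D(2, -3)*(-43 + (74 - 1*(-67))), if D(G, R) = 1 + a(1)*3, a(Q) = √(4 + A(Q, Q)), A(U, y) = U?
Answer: 98 + 294*√5 ≈ 755.40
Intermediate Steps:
a(Q) = √(4 + Q)
D(G, R) = 1 + 3*√5 (D(G, R) = 1 + √(4 + 1)*3 = 1 + √5*3 = 1 + 3*√5)
D(2, -3)*(-43 + (74 - 1*(-67))) = (1 + 3*√5)*(-43 + (74 - 1*(-67))) = (1 + 3*√5)*(-43 + (74 + 67)) = (1 + 3*√5)*(-43 + 141) = (1 + 3*√5)*98 = 98 + 294*√5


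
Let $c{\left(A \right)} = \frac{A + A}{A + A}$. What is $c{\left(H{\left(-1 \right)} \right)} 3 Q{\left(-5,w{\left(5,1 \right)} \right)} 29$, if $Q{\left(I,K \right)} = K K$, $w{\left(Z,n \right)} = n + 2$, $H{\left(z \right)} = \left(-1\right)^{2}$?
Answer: $783$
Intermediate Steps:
$H{\left(z \right)} = 1$
$c{\left(A \right)} = 1$ ($c{\left(A \right)} = \frac{2 A}{2 A} = 2 A \frac{1}{2 A} = 1$)
$w{\left(Z,n \right)} = 2 + n$
$Q{\left(I,K \right)} = K^{2}$
$c{\left(H{\left(-1 \right)} \right)} 3 Q{\left(-5,w{\left(5,1 \right)} \right)} 29 = 1 \cdot 3 \left(2 + 1\right)^{2} \cdot 29 = 3 \cdot 3^{2} \cdot 29 = 3 \cdot 9 \cdot 29 = 27 \cdot 29 = 783$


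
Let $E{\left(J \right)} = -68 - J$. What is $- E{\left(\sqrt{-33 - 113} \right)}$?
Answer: $68 + i \sqrt{146} \approx 68.0 + 12.083 i$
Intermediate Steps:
$- E{\left(\sqrt{-33 - 113} \right)} = - (-68 - \sqrt{-33 - 113}) = - (-68 - \sqrt{-146}) = - (-68 - i \sqrt{146}) = 68 + i \sqrt{146}$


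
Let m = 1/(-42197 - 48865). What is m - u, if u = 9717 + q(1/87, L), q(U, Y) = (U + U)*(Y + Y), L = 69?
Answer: -25669011899/2640798 ≈ -9720.2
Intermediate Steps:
q(U, Y) = 4*U*Y (q(U, Y) = (2*U)*(2*Y) = 4*U*Y)
m = -1/91062 (m = 1/(-91062) = -1/91062 ≈ -1.0982e-5)
u = 281885/29 (u = 9717 + 4*69/87 = 9717 + 4*(1/87)*69 = 9717 + 92/29 = 281885/29 ≈ 9720.2)
m - u = -1/91062 - 1*281885/29 = -1/91062 - 281885/29 = -25669011899/2640798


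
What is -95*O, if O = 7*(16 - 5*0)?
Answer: -10640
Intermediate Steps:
O = 112 (O = 7*(16 + 0) = 7*16 = 112)
-95*O = -95*112 = -10640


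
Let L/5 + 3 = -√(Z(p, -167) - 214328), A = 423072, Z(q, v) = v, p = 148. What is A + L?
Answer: 423057 - 5*I*√214495 ≈ 4.2306e+5 - 2315.7*I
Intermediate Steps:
L = -15 - 5*I*√214495 (L = -15 + 5*(-√(-167 - 214328)) = -15 + 5*(-√(-214495)) = -15 + 5*(-I*√214495) = -15 - 5*I*√214495 ≈ -15.0 - 2315.7*I)
A + L = 423072 + (-15 - 5*I*√214495) = 423057 - 5*I*√214495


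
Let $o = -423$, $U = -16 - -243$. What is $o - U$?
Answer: $-650$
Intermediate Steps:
$U = 227$ ($U = -16 + 243 = 227$)
$o - U = -423 - 227 = -650$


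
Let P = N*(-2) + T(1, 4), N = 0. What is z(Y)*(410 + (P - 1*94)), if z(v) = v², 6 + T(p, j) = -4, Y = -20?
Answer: 122400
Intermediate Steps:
T(p, j) = -10 (T(p, j) = -6 - 4 = -10)
P = -10 (P = 0*(-2) - 10 = 0 - 10 = -10)
z(Y)*(410 + (P - 1*94)) = (-20)²*(410 + (-10 - 1*94)) = 400*(410 + (-10 - 94)) = 400*(410 - 104) = 400*306 = 122400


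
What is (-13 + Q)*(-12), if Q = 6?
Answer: 84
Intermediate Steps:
(-13 + Q)*(-12) = (-13 + 6)*(-12) = -7*(-12) = 84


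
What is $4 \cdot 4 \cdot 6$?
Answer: $96$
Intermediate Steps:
$4 \cdot 4 \cdot 6 = 16 \cdot 6 = 96$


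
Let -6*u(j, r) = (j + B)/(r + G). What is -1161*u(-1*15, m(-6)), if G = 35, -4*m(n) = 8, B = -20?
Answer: -4515/22 ≈ -205.23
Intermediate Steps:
m(n) = -2 (m(n) = -¼*8 = -2)
u(j, r) = -(-20 + j)/(6*(35 + r)) (u(j, r) = -(j - 20)/(6*(r + 35)) = -(-20 + j)/(6*(35 + r)))
-1161*u(-1*15, m(-6)) = -387*(20 - (-1)*15)/(2*(35 - 2)) = -387*(20 - 1*(-15))/(2*33) = -387*(20 + 15)/(2*33) = -387*35/(2*33) = -1161*35/198 = -4515/22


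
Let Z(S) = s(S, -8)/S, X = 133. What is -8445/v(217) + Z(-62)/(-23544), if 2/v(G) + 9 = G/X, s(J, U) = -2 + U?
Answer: 431459103505/13867416 ≈ 31113.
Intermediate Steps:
Z(S) = -10/S (Z(S) = (-2 - 8)/S = -10/S)
v(G) = 2/(-9 + G/133)
-8445/v(217) + Z(-62)/(-23544) = -8445/(266/(-1197 + 217)) - 10/(-62)/(-23544) = -8445/(266/(-980)) - 10*(-1/62)*(-1/23544) = -8445/(266*(-1/980)) + (5/31)*(-1/23544) = -8445/(-19/70) - 5/729864 = -8445*(-70/19) - 5/729864 = 591150/19 - 5/729864 = 431459103505/13867416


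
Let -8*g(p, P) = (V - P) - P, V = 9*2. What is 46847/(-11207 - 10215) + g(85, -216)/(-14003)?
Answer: -1309587107/599944532 ≈ -2.1828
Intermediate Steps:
V = 18
g(p, P) = -9/4 + P/4 (g(p, P) = -((18 - P) - P)/8 = -(18 - 2*P)/8 = -9/4 + P/4)
46847/(-11207 - 10215) + g(85, -216)/(-14003) = 46847/(-11207 - 10215) + (-9/4 + (¼)*(-216))/(-14003) = 46847/(-21422) + (-9/4 - 54)*(-1/14003) = 46847*(-1/21422) - 225/4*(-1/14003) = -46847/21422 + 225/56012 = -1309587107/599944532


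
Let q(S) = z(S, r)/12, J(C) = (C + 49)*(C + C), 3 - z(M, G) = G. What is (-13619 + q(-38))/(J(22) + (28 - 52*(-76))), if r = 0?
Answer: -54475/28416 ≈ -1.9171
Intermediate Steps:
z(M, G) = 3 - G
J(C) = 2*C*(49 + C) (J(C) = (49 + C)*(2*C) = 2*C*(49 + C))
q(S) = 1/4 (q(S) = (3 - 1*0)/12 = (3 + 0)*(1/12) = 3*(1/12) = 1/4)
(-13619 + q(-38))/(J(22) + (28 - 52*(-76))) = (-13619 + 1/4)/(2*22*(49 + 22) + (28 - 52*(-76))) = -54475/(4*(2*22*71 + (28 + 3952))) = -54475/(4*(3124 + 3980)) = -54475/4/7104 = -54475/4*1/7104 = -54475/28416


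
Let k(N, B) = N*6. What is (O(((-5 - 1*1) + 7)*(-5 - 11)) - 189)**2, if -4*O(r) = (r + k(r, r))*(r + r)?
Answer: 1177225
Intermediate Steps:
k(N, B) = 6*N
O(r) = -7*r**2/2 (O(r) = -(r + 6*r)*(r + r)/4 = -7*r*2*r/4 = -7*r**2/2)
(O(((-5 - 1*1) + 7)*(-5 - 11)) - 189)**2 = (-7*(-5 - 11)**2*((-5 - 1*1) + 7)**2/2 - 189)**2 = (-7*256*((-5 - 1) + 7)**2/2 - 189)**2 = (-7*256*(-6 + 7)**2/2 - 189)**2 = (-7*(1*(-16))**2/2 - 189)**2 = (-7/2*(-16)**2 - 189)**2 = (-7/2*256 - 189)**2 = (-896 - 189)**2 = (-1085)**2 = 1177225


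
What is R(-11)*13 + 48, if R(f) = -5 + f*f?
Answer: 1556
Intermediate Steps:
R(f) = -5 + f**2
R(-11)*13 + 48 = (-5 + (-11)**2)*13 + 48 = (-5 + 121)*13 + 48 = 116*13 + 48 = 1508 + 48 = 1556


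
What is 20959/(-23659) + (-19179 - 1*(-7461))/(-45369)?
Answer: -74850301/119265019 ≈ -0.62760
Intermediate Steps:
20959/(-23659) + (-19179 - 1*(-7461))/(-45369) = 20959*(-1/23659) + (-19179 + 7461)*(-1/45369) = -20959/23659 - 11718*(-1/45369) = -20959/23659 + 1302/5041 = -74850301/119265019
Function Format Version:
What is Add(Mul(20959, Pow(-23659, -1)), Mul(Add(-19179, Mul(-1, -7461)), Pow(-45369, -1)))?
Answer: Rational(-74850301, 119265019) ≈ -0.62760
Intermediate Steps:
Add(Mul(20959, Pow(-23659, -1)), Mul(Add(-19179, Mul(-1, -7461)), Pow(-45369, -1))) = Add(Mul(20959, Rational(-1, 23659)), Mul(Add(-19179, 7461), Rational(-1, 45369))) = Add(Rational(-20959, 23659), Mul(-11718, Rational(-1, 45369))) = Add(Rational(-20959, 23659), Rational(1302, 5041)) = Rational(-74850301, 119265019)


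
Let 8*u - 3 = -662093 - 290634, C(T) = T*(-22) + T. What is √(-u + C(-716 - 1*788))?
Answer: √602698/2 ≈ 388.17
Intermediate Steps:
C(T) = -21*T (C(T) = -22*T + T = -21*T)
u = -238181/2 (u = 3/8 + (-662093 - 290634)/8 = 3/8 + (⅛)*(-952727) = 3/8 - 952727/8 = -238181/2 ≈ -1.1909e+5)
√(-u + C(-716 - 1*788)) = √(-1*(-238181/2) - 21*(-716 - 1*788)) = √(238181/2 - 21*(-716 - 788)) = √(238181/2 - 21*(-1504)) = √(238181/2 + 31584) = √(301349/2) = √602698/2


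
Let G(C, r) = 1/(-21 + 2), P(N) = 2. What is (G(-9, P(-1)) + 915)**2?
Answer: 302203456/361 ≈ 8.3713e+5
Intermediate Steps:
G(C, r) = -1/19 (G(C, r) = 1/(-19) = -1/19)
(G(-9, P(-1)) + 915)**2 = (-1/19 + 915)**2 = (17384/19)**2 = 302203456/361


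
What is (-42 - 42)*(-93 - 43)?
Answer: 11424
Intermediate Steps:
(-42 - 42)*(-93 - 43) = -84*(-136) = 11424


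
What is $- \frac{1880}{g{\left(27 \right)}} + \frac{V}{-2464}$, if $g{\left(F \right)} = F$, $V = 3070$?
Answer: $- \frac{2357605}{33264} \approx -70.876$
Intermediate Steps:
$- \frac{1880}{g{\left(27 \right)}} + \frac{V}{-2464} = - \frac{1880}{27} + \frac{3070}{-2464} = \left(-1880\right) \frac{1}{27} + 3070 \left(- \frac{1}{2464}\right) = - \frac{1880}{27} - \frac{1535}{1232} = - \frac{2357605}{33264}$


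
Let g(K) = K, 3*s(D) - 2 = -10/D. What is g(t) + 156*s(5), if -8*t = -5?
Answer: 5/8 ≈ 0.62500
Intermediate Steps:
s(D) = ⅔ - 10/(3*D) (s(D) = ⅔ + (-10/D)/3 = ⅔ - 10/(3*D))
t = 5/8 (t = -⅛*(-5) = 5/8 ≈ 0.62500)
g(t) + 156*s(5) = 5/8 + 156*((⅔)*(-5 + 5)/5) = 5/8 + 156*((⅔)*(⅕)*0) = 5/8 + 156*0 = 5/8 + 0 = 5/8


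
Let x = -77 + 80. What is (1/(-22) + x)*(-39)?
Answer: -2535/22 ≈ -115.23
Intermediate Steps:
x = 3
(1/(-22) + x)*(-39) = (1/(-22) + 3)*(-39) = (-1/22 + 3)*(-39) = (65/22)*(-39) = -2535/22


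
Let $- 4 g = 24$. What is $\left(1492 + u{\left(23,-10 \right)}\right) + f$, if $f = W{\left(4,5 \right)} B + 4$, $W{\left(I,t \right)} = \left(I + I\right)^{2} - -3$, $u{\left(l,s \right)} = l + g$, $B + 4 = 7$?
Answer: $1714$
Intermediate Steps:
$B = 3$ ($B = -4 + 7 = 3$)
$g = -6$ ($g = \left(- \frac{1}{4}\right) 24 = -6$)
$u{\left(l,s \right)} = -6 + l$ ($u{\left(l,s \right)} = l - 6 = -6 + l$)
$W{\left(I,t \right)} = 3 + 4 I^{2}$ ($W{\left(I,t \right)} = \left(2 I\right)^{2} + 3 = 4 I^{2} + 3 = 3 + 4 I^{2}$)
$f = 205$ ($f = \left(3 + 4 \cdot 4^{2}\right) 3 + 4 = \left(3 + 4 \cdot 16\right) 3 + 4 = \left(3 + 64\right) 3 + 4 = 67 \cdot 3 + 4 = 201 + 4 = 205$)
$\left(1492 + u{\left(23,-10 \right)}\right) + f = \left(1492 + \left(-6 + 23\right)\right) + 205 = \left(1492 + 17\right) + 205 = 1509 + 205 = 1714$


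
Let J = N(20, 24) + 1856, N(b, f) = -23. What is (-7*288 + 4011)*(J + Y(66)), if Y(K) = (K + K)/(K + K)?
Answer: 3658830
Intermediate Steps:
Y(K) = 1 (Y(K) = (2*K)/((2*K)) = (2*K)*(1/(2*K)) = 1)
J = 1833 (J = -23 + 1856 = 1833)
(-7*288 + 4011)*(J + Y(66)) = (-7*288 + 4011)*(1833 + 1) = (-2016 + 4011)*1834 = 1995*1834 = 3658830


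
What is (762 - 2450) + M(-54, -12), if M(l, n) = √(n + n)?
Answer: -1688 + 2*I*√6 ≈ -1688.0 + 4.899*I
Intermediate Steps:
M(l, n) = √2*√n (M(l, n) = √(2*n) = √2*√n)
(762 - 2450) + M(-54, -12) = (762 - 2450) + √2*√(-12) = -1688 + √2*(2*I*√3) = -1688 + 2*I*√6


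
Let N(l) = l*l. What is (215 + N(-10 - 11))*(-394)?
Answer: -258464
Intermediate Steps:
N(l) = l**2
(215 + N(-10 - 11))*(-394) = (215 + (-10 - 11)**2)*(-394) = (215 + (-21)**2)*(-394) = (215 + 441)*(-394) = 656*(-394) = -258464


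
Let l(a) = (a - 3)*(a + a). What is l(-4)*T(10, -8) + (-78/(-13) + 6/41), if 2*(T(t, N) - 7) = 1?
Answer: 17472/41 ≈ 426.15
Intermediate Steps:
T(t, N) = 15/2 (T(t, N) = 7 + (1/2)*1 = 7 + 1/2 = 15/2)
l(a) = 2*a*(-3 + a) (l(a) = (-3 + a)*(2*a) = 2*a*(-3 + a))
l(-4)*T(10, -8) + (-78/(-13) + 6/41) = (2*(-4)*(-3 - 4))*(15/2) + (-78/(-13) + 6/41) = (2*(-4)*(-7))*(15/2) + (-78*(-1/13) + 6*(1/41)) = 56*(15/2) + (6 + 6/41) = 420 + 252/41 = 17472/41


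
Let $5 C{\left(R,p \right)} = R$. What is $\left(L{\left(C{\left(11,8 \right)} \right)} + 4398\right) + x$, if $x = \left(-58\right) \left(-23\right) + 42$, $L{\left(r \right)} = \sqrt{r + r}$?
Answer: $5774 + \frac{\sqrt{110}}{5} \approx 5776.1$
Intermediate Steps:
$C{\left(R,p \right)} = \frac{R}{5}$
$L{\left(r \right)} = \sqrt{2} \sqrt{r}$ ($L{\left(r \right)} = \sqrt{2 r} = \sqrt{2} \sqrt{r}$)
$x = 1376$ ($x = 1334 + 42 = 1376$)
$\left(L{\left(C{\left(11,8 \right)} \right)} + 4398\right) + x = \left(\sqrt{2} \sqrt{\frac{1}{5} \cdot 11} + 4398\right) + 1376 = \left(\sqrt{2} \sqrt{\frac{11}{5}} + 4398\right) + 1376 = \left(\sqrt{2} \frac{\sqrt{55}}{5} + 4398\right) + 1376 = \left(\frac{\sqrt{110}}{5} + 4398\right) + 1376 = \left(4398 + \frac{\sqrt{110}}{5}\right) + 1376 = 5774 + \frac{\sqrt{110}}{5}$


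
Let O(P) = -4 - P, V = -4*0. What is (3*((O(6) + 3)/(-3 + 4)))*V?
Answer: 0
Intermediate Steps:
V = 0
(3*((O(6) + 3)/(-3 + 4)))*V = (3*(((-4 - 1*6) + 3)/(-3 + 4)))*0 = (3*(((-4 - 6) + 3)/1))*0 = (3*((-10 + 3)*1))*0 = (3*(-7*1))*0 = (3*(-7))*0 = -21*0 = 0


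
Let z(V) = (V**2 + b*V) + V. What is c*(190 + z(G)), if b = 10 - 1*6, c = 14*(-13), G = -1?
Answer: -33852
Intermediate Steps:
c = -182
b = 4 (b = 10 - 6 = 4)
z(V) = V**2 + 5*V (z(V) = (V**2 + 4*V) + V = V**2 + 5*V)
c*(190 + z(G)) = -182*(190 - (5 - 1)) = -182*(190 - 1*4) = -182*(190 - 4) = -182*186 = -33852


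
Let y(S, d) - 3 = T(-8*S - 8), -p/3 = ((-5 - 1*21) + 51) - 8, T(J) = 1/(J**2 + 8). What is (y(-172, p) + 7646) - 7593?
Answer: 104800193/1871432 ≈ 56.000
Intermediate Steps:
T(J) = 1/(8 + J**2)
p = -51 (p = -3*(((-5 - 1*21) + 51) - 8) = -3*(((-5 - 21) + 51) - 8) = -3*((-26 + 51) - 8) = -3*(25 - 8) = -3*17 = -51)
y(S, d) = 3 + 1/(8 + (-8 - 8*S)**2) (y(S, d) = 3 + 1/(8 + (-8*S - 8)**2) = 3 + 1/(8 + (-8 - 8*S)**2))
(y(-172, p) + 7646) - 7593 = ((25 + 192*(1 - 172)**2)/(8*(1 + 8*(1 - 172)**2)) + 7646) - 7593 = ((25 + 192*(-171)**2)/(8*(1 + 8*(-171)**2)) + 7646) - 7593 = ((25 + 192*29241)/(8*(1 + 8*29241)) + 7646) - 7593 = ((25 + 5614272)/(8*(1 + 233928)) + 7646) - 7593 = ((1/8)*5614297/233929 + 7646) - 7593 = ((1/8)*(1/233929)*5614297 + 7646) - 7593 = (5614297/1871432 + 7646) - 7593 = 14314583369/1871432 - 7593 = 104800193/1871432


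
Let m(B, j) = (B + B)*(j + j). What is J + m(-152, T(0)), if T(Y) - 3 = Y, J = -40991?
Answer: -42815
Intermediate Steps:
T(Y) = 3 + Y
m(B, j) = 4*B*j (m(B, j) = (2*B)*(2*j) = 4*B*j)
J + m(-152, T(0)) = -40991 + 4*(-152)*(3 + 0) = -40991 + 4*(-152)*3 = -40991 - 1824 = -42815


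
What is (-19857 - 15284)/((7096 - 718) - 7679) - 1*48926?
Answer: -63617585/1301 ≈ -48899.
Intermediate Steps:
(-19857 - 15284)/((7096 - 718) - 7679) - 1*48926 = -35141/(6378 - 7679) - 48926 = -35141/(-1301) - 48926 = -35141*(-1/1301) - 48926 = 35141/1301 - 48926 = -63617585/1301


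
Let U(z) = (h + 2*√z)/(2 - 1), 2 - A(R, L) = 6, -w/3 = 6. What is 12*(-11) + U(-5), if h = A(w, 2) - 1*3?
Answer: -139 + 2*I*√5 ≈ -139.0 + 4.4721*I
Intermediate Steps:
w = -18 (w = -3*6 = -18)
A(R, L) = -4 (A(R, L) = 2 - 1*6 = 2 - 6 = -4)
h = -7 (h = -4 - 1*3 = -4 - 3 = -7)
U(z) = -7 + 2*√z (U(z) = (-7 + 2*√z)/(2 - 1) = (-7 + 2*√z)/1 = (-7 + 2*√z)*1 = -7 + 2*√z)
12*(-11) + U(-5) = 12*(-11) + (-7 + 2*√(-5)) = -132 + (-7 + 2*(I*√5)) = -132 + (-7 + 2*I*√5) = -139 + 2*I*√5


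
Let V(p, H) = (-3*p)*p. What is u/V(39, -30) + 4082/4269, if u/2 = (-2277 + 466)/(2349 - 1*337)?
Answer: 6248551385/6532107894 ≈ 0.95659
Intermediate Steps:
V(p, H) = -3*p²
u = -1811/1006 (u = 2*((-2277 + 466)/(2349 - 1*337)) = 2*(-1811/(2349 - 337)) = 2*(-1811/2012) = -1811/1006 ≈ -1.8002)
u/V(39, -30) + 4082/4269 = -1811/(1006*((-3*39²))) + 4082/4269 = -1811/(1006*((-3*1521))) + 4082*(1/4269) = -1811/1006/(-4563) + 4082/4269 = -1811/1006*(-1/4563) + 4082/4269 = 1811/4590378 + 4082/4269 = 6248551385/6532107894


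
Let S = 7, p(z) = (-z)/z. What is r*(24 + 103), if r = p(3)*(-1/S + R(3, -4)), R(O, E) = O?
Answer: -2540/7 ≈ -362.86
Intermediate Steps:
p(z) = -1
r = -20/7 (r = -(-1/7 + 3) = -1*20/7 = -20/7 ≈ -2.8571)
r*(24 + 103) = -20*(24 + 103)/7 = -20/7*127 = -2540/7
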